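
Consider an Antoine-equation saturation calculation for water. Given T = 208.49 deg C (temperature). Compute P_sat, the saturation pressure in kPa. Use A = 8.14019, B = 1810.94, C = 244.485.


P_sat = 10^(A - B/(C + T)) / 760 * 0.101325
P_sat = 10^(8.14019 - 1810.94/(244.485 + 208.49)) / 760 * 0.101325
P_sat = 1.850173 MPa
Convert: 1.850173 MPa * 1000.0 = 1850.2 kPa
P_sat = 1850.2 kPa


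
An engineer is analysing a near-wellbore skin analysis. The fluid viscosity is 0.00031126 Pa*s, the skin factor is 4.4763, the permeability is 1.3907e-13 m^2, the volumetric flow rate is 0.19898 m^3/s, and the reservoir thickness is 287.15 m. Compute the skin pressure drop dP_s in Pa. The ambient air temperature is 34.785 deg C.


dP_s = S * q * mu / (2*pi*k*hr) / 1000
dP_s = 4.4763 * 0.19898 * 0.00031126 / (2*pi*1.3907e-13*287.15) / 1000
dP_s = 1104.917 kPa
Convert: 1104.917 kPa * 1000.0 = 1.1049e+06 Pa
dP_s = 1.1049e+06 Pa


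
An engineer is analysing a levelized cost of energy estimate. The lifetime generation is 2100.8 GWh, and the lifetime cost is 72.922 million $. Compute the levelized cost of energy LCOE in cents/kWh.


LCOE = C_tot / E_tot * 100
LCOE = 72.922 / 2100.8 * 100
LCOE = 3.4712 cents/kWh


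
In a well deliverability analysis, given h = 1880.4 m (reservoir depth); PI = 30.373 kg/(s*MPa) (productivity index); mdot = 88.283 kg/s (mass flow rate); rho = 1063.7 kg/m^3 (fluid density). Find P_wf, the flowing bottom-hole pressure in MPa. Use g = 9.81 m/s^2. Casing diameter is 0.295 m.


Step 1: P_i = rho*g*h/1e6 = 1063.7*9.81*1880.4/1e6 = 19.62178 MPa
Step 2: P_wf = P_i - mdot/PI = 19.62178 - 88.283/30.373 = 16.715 MPa
P_wf = 16.715 MPa


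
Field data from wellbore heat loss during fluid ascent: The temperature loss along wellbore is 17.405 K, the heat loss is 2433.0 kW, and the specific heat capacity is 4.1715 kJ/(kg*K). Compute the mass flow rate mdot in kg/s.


mdot = Q_loss / (cp * dT)
mdot = 2433.0 / (4.1715 * 17.405)
mdot = 33.510 kg/s


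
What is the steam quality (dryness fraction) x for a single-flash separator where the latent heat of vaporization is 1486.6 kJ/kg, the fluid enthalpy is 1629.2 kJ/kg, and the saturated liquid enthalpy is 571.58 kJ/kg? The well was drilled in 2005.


x = (h - hf) / hfg
x = (1629.2 - 571.58) / 1486.6
x = 0.71144


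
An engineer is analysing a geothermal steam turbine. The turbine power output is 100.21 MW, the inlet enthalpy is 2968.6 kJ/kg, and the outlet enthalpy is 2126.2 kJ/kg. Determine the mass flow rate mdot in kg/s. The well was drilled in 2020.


mdot = P * 1000 / (h_in - h_out)
mdot = 100.21 * 1000 / (2968.6 - 2126.2)
mdot = 118.96 kg/s


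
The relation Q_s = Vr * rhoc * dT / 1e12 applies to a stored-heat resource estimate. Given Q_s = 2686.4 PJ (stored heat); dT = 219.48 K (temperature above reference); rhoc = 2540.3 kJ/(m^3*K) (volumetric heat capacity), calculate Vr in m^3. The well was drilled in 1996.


Vr = Q_s * 1e12 / (rhoc * dT)
Vr = 2686.4 * 1e12 / (2540.3 * 219.48)
Vr = 4.8183e+09 m^3


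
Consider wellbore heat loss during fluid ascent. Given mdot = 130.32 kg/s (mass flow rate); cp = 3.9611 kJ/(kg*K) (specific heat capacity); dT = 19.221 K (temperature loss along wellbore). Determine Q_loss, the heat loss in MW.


Q_loss = mdot * cp * dT
Q_loss = 130.32 * 3.9611 * 19.221
Q_loss = 9922.083 kW
Convert: 9922.083 kW * 0.001 = 9.9221 MW
Q_loss = 9.9221 MW


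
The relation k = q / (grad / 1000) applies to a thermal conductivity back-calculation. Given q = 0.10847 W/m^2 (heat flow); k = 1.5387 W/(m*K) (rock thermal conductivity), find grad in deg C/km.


grad = q / k * 1000
grad = 0.10847 / 1.5387 * 1000
grad = 70.495 deg C/km


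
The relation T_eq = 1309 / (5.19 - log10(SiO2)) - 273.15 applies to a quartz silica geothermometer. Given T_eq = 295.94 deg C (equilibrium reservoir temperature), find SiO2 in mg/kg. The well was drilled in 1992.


SiO2 = 10^(5.19 - 1309/(T_eq + 273.15))
SiO2 = 10^(5.19 - 1309/(295.94 + 273.15))
SiO2 = 775.96 mg/kg


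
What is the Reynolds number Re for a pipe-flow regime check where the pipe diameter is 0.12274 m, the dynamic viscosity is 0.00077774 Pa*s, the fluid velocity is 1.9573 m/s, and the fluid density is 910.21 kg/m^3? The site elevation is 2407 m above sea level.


Re = rho * vel * D / mu
Re = 910.21 * 1.9573 * 0.12274 / 0.00077774
Re = 2.8116e+05


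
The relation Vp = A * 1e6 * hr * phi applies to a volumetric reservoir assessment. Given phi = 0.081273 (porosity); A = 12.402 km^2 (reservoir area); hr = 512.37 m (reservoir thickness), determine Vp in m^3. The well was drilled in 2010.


Vp = A * 1e6 * hr * phi
Vp = 12.402 * 1e6 * 512.37 * 0.081273
Vp = 5.1644e+08 m^3


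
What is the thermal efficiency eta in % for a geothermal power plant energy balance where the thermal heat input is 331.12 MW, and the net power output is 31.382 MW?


eta = W_net / Q_in * 100
eta = 31.382 / 331.12 * 100
eta = 9.4775 %


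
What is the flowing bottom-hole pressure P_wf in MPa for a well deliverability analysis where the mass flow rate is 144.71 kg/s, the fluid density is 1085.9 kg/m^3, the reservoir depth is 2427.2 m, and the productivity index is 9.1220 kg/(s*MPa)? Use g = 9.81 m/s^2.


Step 1: P_i = rho*g*h/1e6 = 1085.9*9.81*2427.2/1e6 = 25.85618 MPa
Step 2: P_wf = P_i - mdot/PI = 25.85618 - 144.71/9.122 = 9.9923 MPa
P_wf = 9.9923 MPa


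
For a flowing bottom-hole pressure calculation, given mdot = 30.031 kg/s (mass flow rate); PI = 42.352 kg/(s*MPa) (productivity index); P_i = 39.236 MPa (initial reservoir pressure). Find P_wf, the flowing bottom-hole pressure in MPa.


P_wf = P_i - mdot / PI
P_wf = 39.236 - 30.031 / 42.352
P_wf = 38.527 MPa


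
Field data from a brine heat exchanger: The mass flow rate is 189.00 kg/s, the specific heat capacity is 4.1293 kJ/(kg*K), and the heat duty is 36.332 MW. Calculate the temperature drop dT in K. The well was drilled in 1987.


dT = Q * 1000 / (mdot * cp)
dT = 36.332 * 1000 / (189.00 * 4.1293)
dT = 46.553 K


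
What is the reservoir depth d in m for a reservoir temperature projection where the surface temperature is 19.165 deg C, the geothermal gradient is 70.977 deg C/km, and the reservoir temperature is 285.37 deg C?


d = (T_res - T_surf) / grad * 1000
d = (285.37 - 19.165) / 70.977 * 1000
d = 3750.6 m


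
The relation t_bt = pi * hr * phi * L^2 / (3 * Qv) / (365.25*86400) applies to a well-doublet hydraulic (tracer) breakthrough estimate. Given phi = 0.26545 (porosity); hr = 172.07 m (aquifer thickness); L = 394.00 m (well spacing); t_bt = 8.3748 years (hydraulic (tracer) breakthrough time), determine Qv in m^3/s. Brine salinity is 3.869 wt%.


Qv = pi*hr*phi*L^2 / (3*t_bt*365.25*86400)
Qv = pi*172.07*0.26545*394.00^2 / (3*8.3748*365.25*86400)
Qv = 0.028095 m^3/s


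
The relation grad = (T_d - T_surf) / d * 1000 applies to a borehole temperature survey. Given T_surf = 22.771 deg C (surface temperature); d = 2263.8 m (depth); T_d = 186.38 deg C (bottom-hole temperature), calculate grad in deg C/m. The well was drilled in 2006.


grad = (T_d - T_surf) / d * 1000
grad = (186.38 - 22.771) / 2263.8 * 1000
grad = 72.27184 deg C/km
Convert: 72.27184 deg C/km * 0.001 = 0.072272 deg C/m
grad = 0.072272 deg C/m


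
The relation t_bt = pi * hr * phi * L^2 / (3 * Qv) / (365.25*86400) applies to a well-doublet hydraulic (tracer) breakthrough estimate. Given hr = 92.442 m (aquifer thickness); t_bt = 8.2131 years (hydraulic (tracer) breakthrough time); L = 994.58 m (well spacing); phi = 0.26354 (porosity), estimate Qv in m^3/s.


Qv = pi*hr*phi*L^2 / (3*t_bt*365.25*86400)
Qv = pi*92.442*0.26354*994.58^2 / (3*8.2131*365.25*86400)
Qv = 0.097367 m^3/s


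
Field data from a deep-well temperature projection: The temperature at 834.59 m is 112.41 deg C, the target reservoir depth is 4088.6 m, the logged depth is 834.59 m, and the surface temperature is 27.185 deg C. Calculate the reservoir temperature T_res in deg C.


Step 1: grad = (T_d1 - T_surf)/d1 * 1000 = (112.41 - 27.185)/834.59 * 1000 = 102.1160 deg C/km
Step 2: T_res = T_surf + grad*d2/1000 = 27.185 + 102.1160*4088.6/1000 = 444.70 deg C
T_res = 444.70 deg C


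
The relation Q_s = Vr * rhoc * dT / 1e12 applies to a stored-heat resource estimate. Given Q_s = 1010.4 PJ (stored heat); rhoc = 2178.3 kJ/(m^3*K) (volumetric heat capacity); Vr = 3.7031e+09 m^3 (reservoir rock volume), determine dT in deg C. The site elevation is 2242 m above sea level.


dT = Q_s * 1e12 / (Vr * rhoc)
dT = 1010.4 * 1e12 / (3.7031e+09 * 2178.3)
dT = 125.2594 K
Convert (temperature difference, 1 K = 1 deg C): 125.2594 K = 125.2594 deg C
dT = 125.26 deg C


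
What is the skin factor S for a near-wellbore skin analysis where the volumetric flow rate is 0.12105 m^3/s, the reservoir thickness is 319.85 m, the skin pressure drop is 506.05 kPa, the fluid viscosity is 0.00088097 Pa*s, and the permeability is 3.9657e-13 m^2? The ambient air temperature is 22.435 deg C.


S = dP_s * 1000 * 2*pi*k*hr / (q*mu)
S = 506.05 * 1000 * 2*pi*3.9657e-13*319.85 / (0.12105*0.00088097)
S = 3.7819


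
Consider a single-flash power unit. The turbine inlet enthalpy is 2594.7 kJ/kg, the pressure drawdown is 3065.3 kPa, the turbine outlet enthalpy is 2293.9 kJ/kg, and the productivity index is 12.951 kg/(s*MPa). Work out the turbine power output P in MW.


Step 1: mdot = PI * dP / 1000 = 12.951 * 3065.3 / 1000 = 39.69870 kg/s
Step 2: P = mdot*(h_in - h_out)/1000 = 39.69870*(2594.7 - 2293.9)/1000 = 11.941 MW
P = 11.941 MW


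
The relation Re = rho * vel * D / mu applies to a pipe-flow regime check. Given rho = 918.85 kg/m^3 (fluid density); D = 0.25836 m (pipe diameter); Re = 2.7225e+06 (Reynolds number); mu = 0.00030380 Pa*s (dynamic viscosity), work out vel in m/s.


vel = Re * mu / (rho * D)
vel = 2.7225e+06 * 0.00030380 / (918.85 * 0.25836)
vel = 3.4841 m/s


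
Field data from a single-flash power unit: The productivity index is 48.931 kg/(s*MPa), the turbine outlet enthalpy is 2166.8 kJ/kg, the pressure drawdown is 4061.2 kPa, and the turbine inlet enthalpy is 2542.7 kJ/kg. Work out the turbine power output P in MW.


Step 1: mdot = PI * dP / 1000 = 48.931 * 4061.2 / 1000 = 198.7186 kg/s
Step 2: P = mdot*(h_in - h_out)/1000 = 198.7186*(2542.7 - 2166.8)/1000 = 74.698 MW
P = 74.698 MW


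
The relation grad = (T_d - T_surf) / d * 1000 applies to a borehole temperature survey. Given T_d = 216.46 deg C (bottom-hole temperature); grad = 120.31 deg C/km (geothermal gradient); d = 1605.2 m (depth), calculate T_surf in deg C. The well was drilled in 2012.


T_surf = T_d - grad * d / 1000
T_surf = 216.46 - 120.31 * 1605.2 / 1000
T_surf = 23.338 deg C


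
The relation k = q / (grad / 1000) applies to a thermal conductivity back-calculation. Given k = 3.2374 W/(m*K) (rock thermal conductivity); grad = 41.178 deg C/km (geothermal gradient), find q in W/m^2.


q = k * grad / 1000
q = 3.2374 * 41.178 / 1000
q = 0.13331 W/m^2


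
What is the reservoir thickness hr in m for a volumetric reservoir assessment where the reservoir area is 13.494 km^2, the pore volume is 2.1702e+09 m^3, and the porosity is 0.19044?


hr = Vp / (A * 1e6 * phi)
hr = 2.1702e+09 / (13.494 * 1e6 * 0.19044)
hr = 844.50 m


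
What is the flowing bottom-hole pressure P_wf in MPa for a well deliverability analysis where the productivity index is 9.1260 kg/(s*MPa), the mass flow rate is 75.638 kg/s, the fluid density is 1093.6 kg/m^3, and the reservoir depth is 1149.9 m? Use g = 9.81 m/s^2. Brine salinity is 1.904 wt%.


Step 1: P_i = rho*g*h/1e6 = 1093.6*9.81*1149.9/1e6 = 12.33638 MPa
Step 2: P_wf = P_i - mdot/PI = 12.33638 - 75.638/9.126 = 4.0482 MPa
P_wf = 4.0482 MPa


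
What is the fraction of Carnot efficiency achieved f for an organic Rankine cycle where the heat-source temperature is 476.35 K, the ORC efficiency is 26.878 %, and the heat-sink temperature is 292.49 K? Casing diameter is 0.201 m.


f = (eta_orc/100) / (1 - Tc/Th)
f = (26.878/100) / (1 - 292.49/476.35)
f = 0.69636


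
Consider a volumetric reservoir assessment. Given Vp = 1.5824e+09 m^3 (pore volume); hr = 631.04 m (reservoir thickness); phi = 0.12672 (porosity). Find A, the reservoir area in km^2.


A = Vp / (1e6 * hr * phi)
A = 1.5824e+09 / (1e6 * 631.04 * 0.12672)
A = 19.789 km^2


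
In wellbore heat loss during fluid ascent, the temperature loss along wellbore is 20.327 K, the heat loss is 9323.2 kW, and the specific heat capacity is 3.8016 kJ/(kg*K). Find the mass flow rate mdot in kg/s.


mdot = Q_loss / (cp * dT)
mdot = 9323.2 / (3.8016 * 20.327)
mdot = 120.65 kg/s


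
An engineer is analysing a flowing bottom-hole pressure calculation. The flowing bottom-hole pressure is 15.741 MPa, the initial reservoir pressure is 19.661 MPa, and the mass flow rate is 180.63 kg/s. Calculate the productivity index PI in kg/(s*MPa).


PI = mdot / (P_i - P_wf)
PI = 180.63 / (19.661 - 15.741)
PI = 46.079 kg/(s*MPa)


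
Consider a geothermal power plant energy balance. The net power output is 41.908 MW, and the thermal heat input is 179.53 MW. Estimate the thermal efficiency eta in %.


eta = W_net / Q_in * 100
eta = 41.908 / 179.53 * 100
eta = 23.343 %


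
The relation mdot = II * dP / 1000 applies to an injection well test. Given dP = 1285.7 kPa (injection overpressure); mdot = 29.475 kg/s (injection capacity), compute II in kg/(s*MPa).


II = mdot * 1000 / dP
II = 29.475 * 1000 / 1285.7
II = 22.925 kg/(s*MPa)


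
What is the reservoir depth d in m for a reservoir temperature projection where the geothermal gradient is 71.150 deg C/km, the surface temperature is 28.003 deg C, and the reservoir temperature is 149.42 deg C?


d = (T_res - T_surf) / grad * 1000
d = (149.42 - 28.003) / 71.150 * 1000
d = 1706.5 m


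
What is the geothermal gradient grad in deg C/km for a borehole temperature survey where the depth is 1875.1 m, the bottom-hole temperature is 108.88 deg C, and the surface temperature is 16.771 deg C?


grad = (T_d - T_surf) / d * 1000
grad = (108.88 - 16.771) / 1875.1 * 1000
grad = 49.122 deg C/km


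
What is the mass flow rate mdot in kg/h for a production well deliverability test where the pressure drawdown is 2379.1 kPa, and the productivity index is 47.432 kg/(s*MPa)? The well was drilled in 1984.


mdot = PI * dP / 1000
mdot = 47.432 * 2379.1 / 1000
mdot = 112.8455 kg/s
Convert: 112.8455 kg/s * 3600.0 = 4.0624e+05 kg/h
mdot = 4.0624e+05 kg/h


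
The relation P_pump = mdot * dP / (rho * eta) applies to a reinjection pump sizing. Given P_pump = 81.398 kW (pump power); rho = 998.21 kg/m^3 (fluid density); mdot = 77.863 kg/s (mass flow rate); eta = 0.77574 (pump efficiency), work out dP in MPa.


dP = P_pump * rho * eta / mdot
dP = 81.398 * 998.21 * 0.77574 / 77.863
dP = 809.5072 kPa
Convert: 809.5072 kPa * 0.001 = 0.80951 MPa
dP = 0.80951 MPa


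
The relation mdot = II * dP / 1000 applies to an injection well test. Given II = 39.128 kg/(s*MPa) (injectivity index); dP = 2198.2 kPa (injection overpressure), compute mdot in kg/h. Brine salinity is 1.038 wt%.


mdot = II * dP / 1000
mdot = 39.128 * 2198.2 / 1000
mdot = 86.01117 kg/s
Convert: 86.01117 kg/s * 3600.0 = 3.0964e+05 kg/h
mdot = 3.0964e+05 kg/h


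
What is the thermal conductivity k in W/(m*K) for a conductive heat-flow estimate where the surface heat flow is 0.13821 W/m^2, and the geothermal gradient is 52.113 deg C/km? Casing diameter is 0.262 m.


k = q * 1000 / grad
k = 0.13821 * 1000 / 52.113
k = 2.6521 W/(m*K)


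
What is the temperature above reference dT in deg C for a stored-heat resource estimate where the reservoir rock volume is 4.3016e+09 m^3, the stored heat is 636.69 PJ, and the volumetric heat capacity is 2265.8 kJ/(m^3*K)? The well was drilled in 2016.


dT = Q_s * 1e12 / (Vr * rhoc)
dT = 636.69 * 1e12 / (4.3016e+09 * 2265.8)
dT = 65.32455 K
Convert (temperature difference, 1 K = 1 deg C): 65.32455 K = 65.32455 deg C
dT = 65.325 deg C


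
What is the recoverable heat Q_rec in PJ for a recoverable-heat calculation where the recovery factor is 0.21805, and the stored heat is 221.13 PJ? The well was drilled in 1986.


Q_rec = Q_s * RF
Q_rec = 221.13 * 0.21805
Q_rec = 48.217 PJ


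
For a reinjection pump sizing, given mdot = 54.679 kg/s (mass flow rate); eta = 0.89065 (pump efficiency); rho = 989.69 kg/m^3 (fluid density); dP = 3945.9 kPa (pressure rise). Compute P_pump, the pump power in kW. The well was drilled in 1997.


P_pump = mdot * dP / (rho * eta)
P_pump = 54.679 * 3945.9 / (989.69 * 0.89065)
P_pump = 244.77 kW


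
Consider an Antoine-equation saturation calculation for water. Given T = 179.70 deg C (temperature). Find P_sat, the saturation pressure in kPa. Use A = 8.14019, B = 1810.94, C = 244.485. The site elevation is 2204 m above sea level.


P_sat = 10^(A - B/(C + T)) / 760 * 0.101325
P_sat = 10^(8.14019 - 1810.94/(244.485 + 179.70)) / 760 * 0.101325
P_sat = 0.9905374 MPa
Convert: 0.9905374 MPa * 1000.0 = 990.54 kPa
P_sat = 990.54 kPa


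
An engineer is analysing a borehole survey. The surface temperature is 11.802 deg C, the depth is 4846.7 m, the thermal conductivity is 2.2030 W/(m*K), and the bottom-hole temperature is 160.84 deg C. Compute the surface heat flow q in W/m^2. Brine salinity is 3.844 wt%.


Step 1: grad = (T_d - T_surf)/d * 1000 = (160.84 - 11.802)/4846.7 * 1000 = 30.75041 deg C/km
Step 2: q = k * grad / 1000 = 2.203 * 30.75041 / 1000 = 0.067743 W/m^2
q = 0.067743 W/m^2


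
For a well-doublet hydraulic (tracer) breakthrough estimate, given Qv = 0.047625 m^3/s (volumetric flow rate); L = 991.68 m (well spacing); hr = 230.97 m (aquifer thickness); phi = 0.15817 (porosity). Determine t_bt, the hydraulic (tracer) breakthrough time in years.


t_bt = pi * hr * phi * L^2 / (3 * Qv) / (365.25*86400)
t_bt = pi * 230.97 * 0.15817 * 991.68^2 / (3 * 0.047625) / (365.25*86400)
t_bt = 25.033 years


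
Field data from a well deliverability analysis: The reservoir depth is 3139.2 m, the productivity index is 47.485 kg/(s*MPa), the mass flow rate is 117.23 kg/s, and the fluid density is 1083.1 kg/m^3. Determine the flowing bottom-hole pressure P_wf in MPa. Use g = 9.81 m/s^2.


Step 1: P_i = rho*g*h/1e6 = 1083.1*9.81*3139.2/1e6 = 33.35466 MPa
Step 2: P_wf = P_i - mdot/PI = 33.35466 - 117.23/47.485 = 30.886 MPa
P_wf = 30.886 MPa


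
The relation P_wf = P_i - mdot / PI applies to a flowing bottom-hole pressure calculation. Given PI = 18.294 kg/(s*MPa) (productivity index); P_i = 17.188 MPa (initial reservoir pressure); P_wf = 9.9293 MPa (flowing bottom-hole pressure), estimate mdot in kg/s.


mdot = (P_i - P_wf) * PI
mdot = (17.188 - 9.9293) * 18.294
mdot = 132.79 kg/s


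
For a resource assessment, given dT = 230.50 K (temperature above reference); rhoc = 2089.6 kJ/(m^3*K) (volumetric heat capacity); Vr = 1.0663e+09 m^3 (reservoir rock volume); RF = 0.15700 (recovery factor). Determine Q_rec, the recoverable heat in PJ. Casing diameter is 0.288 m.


Step 1: Q_s = Vr*rhoc*dT/1e12 = 1.0663e+09*2089.6*230.5/1e12 = 513.5864 PJ
Step 2: Q_rec = Q_s * RF = 513.5864 * 0.157 = 80.633 PJ
Q_rec = 80.633 PJ


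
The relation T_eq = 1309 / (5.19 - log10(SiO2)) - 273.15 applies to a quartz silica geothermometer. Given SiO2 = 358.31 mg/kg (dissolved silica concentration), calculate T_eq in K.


T_eq = 1309 / (5.19 - log10(SiO2)) - 273.15
T_eq = 1309 / (5.19 - log10(358.31)) - 273.15
T_eq = 223.4845 deg C
Convert to K: 223.4845 + 273.15 = 496.63 K
T_eq = 496.63 K


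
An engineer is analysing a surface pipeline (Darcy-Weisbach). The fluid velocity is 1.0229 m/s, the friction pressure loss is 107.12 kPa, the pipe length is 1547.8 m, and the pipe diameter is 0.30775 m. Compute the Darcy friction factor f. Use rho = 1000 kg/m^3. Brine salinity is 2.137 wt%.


f = dP*1000 / ((L/D)*(rho*vel^2/2))
f = 107.12*1000 / ((1547.8/0.30775)*(1000*1.0229^2/2))
f = 0.040712


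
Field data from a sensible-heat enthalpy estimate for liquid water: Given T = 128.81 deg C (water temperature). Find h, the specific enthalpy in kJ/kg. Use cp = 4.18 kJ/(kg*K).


h = cp * T
h = 4.18 * 128.81
h = 538.43 kJ/kg


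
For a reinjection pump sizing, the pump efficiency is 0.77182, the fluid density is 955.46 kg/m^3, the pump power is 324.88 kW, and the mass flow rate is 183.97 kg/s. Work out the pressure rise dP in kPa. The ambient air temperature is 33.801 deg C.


dP = P_pump * rho * eta / mdot
dP = 324.88 * 955.46 * 0.77182 / 183.97
dP = 1302.3 kPa


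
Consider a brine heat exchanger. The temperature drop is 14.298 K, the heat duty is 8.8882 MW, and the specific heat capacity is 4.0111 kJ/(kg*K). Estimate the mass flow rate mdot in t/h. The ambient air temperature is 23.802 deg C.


mdot = Q * 1000 / (cp * dT)
mdot = 8.8882 * 1000 / (4.0111 * 14.298)
mdot = 154.9798 kg/s
Convert: 154.9798 kg/s * 3.6 = 557.93 t/h
mdot = 557.93 t/h


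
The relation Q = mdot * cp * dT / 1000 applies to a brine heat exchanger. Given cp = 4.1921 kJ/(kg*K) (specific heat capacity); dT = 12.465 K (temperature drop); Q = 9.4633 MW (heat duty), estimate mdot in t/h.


mdot = Q * 1000 / (cp * dT)
mdot = 9.4633 * 1000 / (4.1921 * 12.465)
mdot = 181.1001 kg/s
Convert: 181.1001 kg/s * 3.6 = 651.96 t/h
mdot = 651.96 t/h


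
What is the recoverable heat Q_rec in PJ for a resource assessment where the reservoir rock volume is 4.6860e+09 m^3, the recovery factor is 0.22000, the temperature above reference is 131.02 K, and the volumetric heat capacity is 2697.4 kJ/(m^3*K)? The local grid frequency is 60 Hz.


Step 1: Q_s = Vr*rhoc*dT/1e12 = 4.6860e+09*2697.4*131.02/1e12 = 1656.095 PJ
Step 2: Q_rec = Q_s * RF = 1656.095 * 0.22 = 364.34 PJ
Q_rec = 364.34 PJ


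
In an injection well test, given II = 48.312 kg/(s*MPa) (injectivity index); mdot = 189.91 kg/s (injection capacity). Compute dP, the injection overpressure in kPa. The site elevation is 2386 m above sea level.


dP = mdot * 1000 / II
dP = 189.91 * 1000 / 48.312
dP = 3930.9 kPa


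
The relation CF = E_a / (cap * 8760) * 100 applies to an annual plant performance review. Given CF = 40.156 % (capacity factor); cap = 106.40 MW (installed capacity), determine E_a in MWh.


E_a = CF / 100 * cap * 8760
E_a = 40.156 / 100 * 106.40 * 8760
E_a = 3.7428e+05 MWh


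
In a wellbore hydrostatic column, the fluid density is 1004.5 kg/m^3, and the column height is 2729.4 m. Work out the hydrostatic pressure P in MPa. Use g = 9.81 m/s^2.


P = rho * g * h / 1e6
P = 1004.5 * 9.81 * 2729.4 / 1e6
P = 26.896 MPa


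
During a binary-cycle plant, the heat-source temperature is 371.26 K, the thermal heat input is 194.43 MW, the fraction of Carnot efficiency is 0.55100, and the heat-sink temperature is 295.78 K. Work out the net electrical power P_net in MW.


Step 1: eta = (1 - Tc/Th)*f = (1 - 295.78/371.26)*0.551 = 0.1120225
Step 2: P_net = eta * Q_in = 0.1120225 * 194.43 = 21.781 MW
P_net = 21.781 MW


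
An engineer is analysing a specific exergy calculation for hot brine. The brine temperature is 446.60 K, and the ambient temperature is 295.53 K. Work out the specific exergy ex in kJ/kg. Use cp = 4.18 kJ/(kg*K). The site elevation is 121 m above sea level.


ex = cp * ((T_b - T_0) - T_0 * ln(T_b/T_0))
ex = 4.18 * ((446.60 - 295.53) - 295.53 * ln(446.60/295.53))
ex = 121.42 kJ/kg


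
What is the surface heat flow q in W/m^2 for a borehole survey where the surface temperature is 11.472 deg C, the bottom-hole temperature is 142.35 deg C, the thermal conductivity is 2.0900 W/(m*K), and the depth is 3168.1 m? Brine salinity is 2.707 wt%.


Step 1: grad = (T_d - T_surf)/d * 1000 = (142.35 - 11.472)/3168.1 * 1000 = 41.31120 deg C/km
Step 2: q = k * grad / 1000 = 2.09 * 41.31120 / 1000 = 0.086340 W/m^2
q = 0.086340 W/m^2


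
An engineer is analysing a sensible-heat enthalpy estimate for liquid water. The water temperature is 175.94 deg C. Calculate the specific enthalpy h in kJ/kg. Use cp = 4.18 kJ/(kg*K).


h = cp * T
h = 4.18 * 175.94
h = 735.43 kJ/kg


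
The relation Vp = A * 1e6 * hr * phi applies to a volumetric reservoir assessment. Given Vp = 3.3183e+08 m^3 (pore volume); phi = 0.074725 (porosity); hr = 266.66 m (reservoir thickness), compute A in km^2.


A = Vp / (1e6 * hr * phi)
A = 3.3183e+08 / (1e6 * 266.66 * 0.074725)
A = 16.653 km^2


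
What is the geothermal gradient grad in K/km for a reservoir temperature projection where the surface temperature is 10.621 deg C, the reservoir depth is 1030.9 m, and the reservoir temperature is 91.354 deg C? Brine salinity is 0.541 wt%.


grad = (T_res - T_surf) / d * 1000
grad = (91.354 - 10.621) / 1030.9 * 1000
grad = 78.31312 deg C/km
Convert: 78.31312 deg C/km * 1.0 = 78.313 K/km
grad = 78.313 K/km


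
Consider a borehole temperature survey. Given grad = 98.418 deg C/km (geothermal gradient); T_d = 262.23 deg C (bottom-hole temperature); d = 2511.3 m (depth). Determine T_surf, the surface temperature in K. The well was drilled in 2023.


T_surf = T_d - grad * d / 1000
T_surf = 262.23 - 98.418 * 2511.3 / 1000
T_surf = 15.07288 deg C
Convert to K: 15.07288 + 273.15 = 288.22 K
T_surf = 288.22 K


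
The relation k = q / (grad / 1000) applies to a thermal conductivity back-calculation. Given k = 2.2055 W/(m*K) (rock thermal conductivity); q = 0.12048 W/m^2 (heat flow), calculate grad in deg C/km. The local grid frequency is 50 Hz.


grad = q / k * 1000
grad = 0.12048 / 2.2055 * 1000
grad = 54.627 deg C/km


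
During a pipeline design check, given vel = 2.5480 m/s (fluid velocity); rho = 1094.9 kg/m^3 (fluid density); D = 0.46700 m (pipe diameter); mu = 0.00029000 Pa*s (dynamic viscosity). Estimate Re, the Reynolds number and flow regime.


Step 1: Re = rho*vel*D/mu = 1094.9*2.548*0.467/0.00029 = 4.4925e+06
Step 2: Re = 4.4925e+06 > 4000, so flow is turbulent.
Re = 4.4925e+06 (turbulent)


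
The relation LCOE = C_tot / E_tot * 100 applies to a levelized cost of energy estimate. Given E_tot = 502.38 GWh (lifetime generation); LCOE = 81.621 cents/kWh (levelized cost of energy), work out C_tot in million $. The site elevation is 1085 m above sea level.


C_tot = LCOE / 100 * E_tot
C_tot = 81.621 / 100 * 502.38
C_tot = 410.05 million $


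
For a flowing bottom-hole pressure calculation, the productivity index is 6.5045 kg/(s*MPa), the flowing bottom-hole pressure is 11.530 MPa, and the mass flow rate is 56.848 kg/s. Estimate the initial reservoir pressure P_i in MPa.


P_i = P_wf + mdot / PI
P_i = 11.530 + 56.848 / 6.5045
P_i = 20.270 MPa


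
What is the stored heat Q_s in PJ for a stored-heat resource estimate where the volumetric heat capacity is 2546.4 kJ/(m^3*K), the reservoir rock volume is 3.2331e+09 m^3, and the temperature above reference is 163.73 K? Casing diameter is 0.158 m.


Q_s = Vr * rhoc * dT / 1e12
Q_s = 3.2331e+09 * 2546.4 * 163.73 / 1e12
Q_s = 1348.0 PJ


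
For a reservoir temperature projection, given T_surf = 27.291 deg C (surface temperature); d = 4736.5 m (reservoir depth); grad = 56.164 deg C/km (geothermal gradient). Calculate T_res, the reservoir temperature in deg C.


T_res = T_surf + grad * d / 1000
T_res = 27.291 + 56.164 * 4736.5 / 1000
T_res = 293.31 deg C


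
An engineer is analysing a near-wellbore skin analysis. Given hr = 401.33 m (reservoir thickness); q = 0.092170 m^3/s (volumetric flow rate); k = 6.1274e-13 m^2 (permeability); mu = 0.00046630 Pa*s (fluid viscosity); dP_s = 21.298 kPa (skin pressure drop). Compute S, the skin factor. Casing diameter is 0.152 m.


S = dP_s * 1000 * 2*pi*k*hr / (q*mu)
S = 21.298 * 1000 * 2*pi*6.1274e-13*401.33 / (0.092170*0.00046630)
S = 0.76567


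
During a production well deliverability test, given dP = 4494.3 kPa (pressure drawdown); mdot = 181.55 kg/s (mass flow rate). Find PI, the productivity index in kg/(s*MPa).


PI = mdot * 1000 / dP
PI = 181.55 * 1000 / 4494.3
PI = 40.396 kg/(s*MPa)


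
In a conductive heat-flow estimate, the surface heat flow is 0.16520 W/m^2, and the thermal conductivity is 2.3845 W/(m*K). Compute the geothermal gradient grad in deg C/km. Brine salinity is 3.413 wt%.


grad = q * 1000 / k
grad = 0.16520 * 1000 / 2.3845
grad = 69.281 deg C/km


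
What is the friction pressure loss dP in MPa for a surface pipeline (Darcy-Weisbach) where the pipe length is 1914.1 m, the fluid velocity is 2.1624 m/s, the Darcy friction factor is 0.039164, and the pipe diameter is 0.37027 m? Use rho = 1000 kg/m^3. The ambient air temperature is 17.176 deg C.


dP = f * (L/D) * (rho*vel^2/2) / 1000
dP = 0.039164 * (1914.1/0.37027) * (1000*2.1624^2/2) / 1000
dP = 473.3422 kPa
Convert: 473.3422 kPa * 0.001 = 0.47334 MPa
dP = 0.47334 MPa


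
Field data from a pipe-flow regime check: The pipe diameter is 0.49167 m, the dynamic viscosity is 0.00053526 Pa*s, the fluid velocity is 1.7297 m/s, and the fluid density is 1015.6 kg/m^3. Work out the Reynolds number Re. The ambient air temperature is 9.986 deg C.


Re = rho * vel * D / mu
Re = 1015.6 * 1.7297 * 0.49167 / 0.00053526
Re = 1.6136e+06


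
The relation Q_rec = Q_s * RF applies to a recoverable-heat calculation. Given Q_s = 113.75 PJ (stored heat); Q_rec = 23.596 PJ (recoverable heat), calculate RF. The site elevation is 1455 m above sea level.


RF = Q_rec / Q_s
RF = 23.596 / 113.75
RF = 0.20744


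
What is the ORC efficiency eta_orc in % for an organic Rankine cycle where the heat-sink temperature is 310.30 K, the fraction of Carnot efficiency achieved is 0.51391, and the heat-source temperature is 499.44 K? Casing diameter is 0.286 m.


eta_orc = (1 - Tc/Th) * f * 100
eta_orc = (1 - 310.30/499.44) * 0.51391 * 100
eta_orc = 19.462 %


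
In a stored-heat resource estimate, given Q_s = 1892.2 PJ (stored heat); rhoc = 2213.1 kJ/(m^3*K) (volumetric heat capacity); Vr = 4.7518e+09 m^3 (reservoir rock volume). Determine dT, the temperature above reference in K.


dT = Q_s * 1e12 / (Vr * rhoc)
dT = 1892.2 * 1e12 / (4.7518e+09 * 2213.1)
dT = 179.93 K


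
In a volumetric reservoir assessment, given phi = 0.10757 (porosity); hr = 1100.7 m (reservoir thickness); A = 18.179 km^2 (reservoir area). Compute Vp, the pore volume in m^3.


Vp = A * 1e6 * hr * phi
Vp = 18.179 * 1e6 * 1100.7 * 0.10757
Vp = 2.1524e+09 m^3


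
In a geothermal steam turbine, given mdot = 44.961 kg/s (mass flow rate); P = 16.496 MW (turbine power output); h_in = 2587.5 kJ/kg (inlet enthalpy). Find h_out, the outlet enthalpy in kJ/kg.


h_out = h_in - P * 1000 / mdot
h_out = 2587.5 - 16.496 * 1000 / 44.961
h_out = 2220.6 kJ/kg


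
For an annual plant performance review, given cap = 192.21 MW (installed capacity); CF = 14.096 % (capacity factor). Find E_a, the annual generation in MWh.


E_a = CF / 100 * cap * 8760
E_a = 14.096 / 100 * 192.21 * 8760
E_a = 2.3734e+05 MWh


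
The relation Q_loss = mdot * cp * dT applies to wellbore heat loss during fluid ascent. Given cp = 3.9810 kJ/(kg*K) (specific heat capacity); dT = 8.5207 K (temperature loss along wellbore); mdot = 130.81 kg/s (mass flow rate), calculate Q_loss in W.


Q_loss = mdot * cp * dT
Q_loss = 130.81 * 3.9810 * 8.5207
Q_loss = 4437.194 kW
Convert: 4437.194 kW * 1000.0 = 4.4372e+06 W
Q_loss = 4.4372e+06 W


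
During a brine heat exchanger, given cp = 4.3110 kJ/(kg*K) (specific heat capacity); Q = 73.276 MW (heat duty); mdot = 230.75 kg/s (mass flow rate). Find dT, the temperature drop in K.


dT = Q * 1000 / (mdot * cp)
dT = 73.276 * 1000 / (230.75 * 4.3110)
dT = 73.662 K


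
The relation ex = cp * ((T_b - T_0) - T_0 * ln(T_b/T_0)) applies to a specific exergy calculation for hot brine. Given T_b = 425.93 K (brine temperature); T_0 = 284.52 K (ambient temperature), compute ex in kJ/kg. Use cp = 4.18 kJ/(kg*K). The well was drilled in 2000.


ex = cp * ((T_b - T_0) - T_0 * ln(T_b/T_0))
ex = 4.18 * ((425.93 - 284.52) - 284.52 * ln(425.93/284.52))
ex = 111.25 kJ/kg


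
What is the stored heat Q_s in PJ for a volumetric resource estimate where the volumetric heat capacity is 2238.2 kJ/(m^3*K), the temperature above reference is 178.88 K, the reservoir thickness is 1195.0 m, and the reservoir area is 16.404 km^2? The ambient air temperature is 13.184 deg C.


Step 1: Vr = A*1e6*hr = 16.404*1e6*1195.0 = 1.960278e+10 m^3
Step 2: Q_s = Vr*rhoc*dT/1e12 = 1.960278e+10*2238.2*178.88/1e12 = 7848.3 PJ
Q_s = 7848.3 PJ


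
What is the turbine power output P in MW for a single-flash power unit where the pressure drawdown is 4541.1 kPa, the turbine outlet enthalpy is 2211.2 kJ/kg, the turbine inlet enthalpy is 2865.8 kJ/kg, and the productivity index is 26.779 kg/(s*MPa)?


Step 1: mdot = PI * dP / 1000 = 26.779 * 4541.1 / 1000 = 121.6061 kg/s
Step 2: P = mdot*(h_in - h_out)/1000 = 121.6061*(2865.8 - 2211.2)/1000 = 79.603 MW
P = 79.603 MW


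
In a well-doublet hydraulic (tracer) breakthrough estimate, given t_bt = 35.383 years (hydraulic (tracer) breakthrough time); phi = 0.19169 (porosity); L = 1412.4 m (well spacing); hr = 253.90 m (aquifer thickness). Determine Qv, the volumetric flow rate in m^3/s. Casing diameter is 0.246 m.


Qv = pi*hr*phi*L^2 / (3*t_bt*365.25*86400)
Qv = pi*253.90*0.19169*1412.4^2 / (3*35.383*365.25*86400)
Qv = 0.091056 m^3/s


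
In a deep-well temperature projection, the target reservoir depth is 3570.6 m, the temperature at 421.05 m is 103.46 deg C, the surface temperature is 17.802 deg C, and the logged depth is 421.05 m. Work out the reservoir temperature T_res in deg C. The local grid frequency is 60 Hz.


Step 1: grad = (T_d1 - T_surf)/d1 * 1000 = (103.46 - 17.802)/421.05 * 1000 = 203.4390 deg C/km
Step 2: T_res = T_surf + grad*d2/1000 = 17.802 + 203.4390*3570.6/1000 = 744.20 deg C
T_res = 744.20 deg C


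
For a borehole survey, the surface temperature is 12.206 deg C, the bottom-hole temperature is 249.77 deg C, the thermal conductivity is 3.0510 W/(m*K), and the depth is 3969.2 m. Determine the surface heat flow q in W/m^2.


Step 1: grad = (T_d - T_surf)/d * 1000 = (249.77 - 12.206)/3969.2 * 1000 = 59.85186 deg C/km
Step 2: q = k * grad / 1000 = 3.051 * 59.85186 / 1000 = 0.18261 W/m^2
q = 0.18261 W/m^2


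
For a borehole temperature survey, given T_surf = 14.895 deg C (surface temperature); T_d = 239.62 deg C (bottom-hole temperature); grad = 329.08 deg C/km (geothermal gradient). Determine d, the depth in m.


d = (T_d - T_surf) / grad * 1000
d = (239.62 - 14.895) / 329.08 * 1000
d = 682.89 m


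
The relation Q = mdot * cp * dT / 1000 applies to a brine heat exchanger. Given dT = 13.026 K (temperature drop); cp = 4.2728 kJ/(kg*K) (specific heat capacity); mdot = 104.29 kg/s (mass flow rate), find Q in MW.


Q = mdot * cp * dT / 1000
Q = 104.29 * 4.2728 * 13.026 / 1000
Q = 5.8045 MW


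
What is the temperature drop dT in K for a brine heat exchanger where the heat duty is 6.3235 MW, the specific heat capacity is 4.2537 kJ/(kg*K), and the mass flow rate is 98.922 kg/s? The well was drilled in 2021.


dT = Q * 1000 / (mdot * cp)
dT = 6.3235 * 1000 / (98.922 * 4.2537)
dT = 15.028 K


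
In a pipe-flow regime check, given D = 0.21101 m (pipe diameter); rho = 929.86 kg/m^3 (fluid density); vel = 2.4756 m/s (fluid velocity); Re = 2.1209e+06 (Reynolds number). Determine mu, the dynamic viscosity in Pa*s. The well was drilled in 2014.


mu = rho * vel * D / Re
mu = 929.86 * 2.4756 * 0.21101 / 2.1209e+06
mu = 0.00022902 Pa*s


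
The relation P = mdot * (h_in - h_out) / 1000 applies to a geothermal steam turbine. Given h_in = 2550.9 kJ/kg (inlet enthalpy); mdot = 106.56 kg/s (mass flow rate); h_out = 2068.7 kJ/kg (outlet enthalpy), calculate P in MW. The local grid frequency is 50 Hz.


P = mdot * (h_in - h_out) / 1000
P = 106.56 * (2550.9 - 2068.7) / 1000
P = 51.383 MW


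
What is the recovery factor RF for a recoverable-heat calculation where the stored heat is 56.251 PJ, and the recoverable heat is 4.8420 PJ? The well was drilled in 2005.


RF = Q_rec / Q_s
RF = 4.8420 / 56.251
RF = 0.086078


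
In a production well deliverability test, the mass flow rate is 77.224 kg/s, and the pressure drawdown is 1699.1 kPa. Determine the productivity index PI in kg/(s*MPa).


PI = mdot * 1000 / dP
PI = 77.224 * 1000 / 1699.1
PI = 45.450 kg/(s*MPa)


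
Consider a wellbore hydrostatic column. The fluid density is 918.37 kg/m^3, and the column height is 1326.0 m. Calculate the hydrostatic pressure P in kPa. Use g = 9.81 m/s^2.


P = rho * g * h / 1e6
P = 918.37 * 9.81 * 1326.0 / 1e6
P = 11.94621 MPa
Convert: 11.94621 MPa * 1000.0 = 11946 kPa
P = 11946 kPa


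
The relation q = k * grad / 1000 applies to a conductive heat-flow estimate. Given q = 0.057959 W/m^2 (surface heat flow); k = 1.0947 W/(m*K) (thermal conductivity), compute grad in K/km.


grad = q * 1000 / k
grad = 0.057959 * 1000 / 1.0947
grad = 52.94510 deg C/km
Convert: 52.94510 deg C/km * 1.0 = 52.945 K/km
grad = 52.945 K/km


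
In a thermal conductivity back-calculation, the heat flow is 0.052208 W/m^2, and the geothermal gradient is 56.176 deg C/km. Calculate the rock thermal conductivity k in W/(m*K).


k = q / (grad / 1000)
k = 0.052208 / (56.176 / 1000)
k = 0.92936 W/(m*K)


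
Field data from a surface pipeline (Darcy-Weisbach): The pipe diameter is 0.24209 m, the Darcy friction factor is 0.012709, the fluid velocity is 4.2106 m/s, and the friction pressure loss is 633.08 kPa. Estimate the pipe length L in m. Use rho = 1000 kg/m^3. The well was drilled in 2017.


L = dP*1000*D / (f*rho*vel^2/2)
L = 633.08*1000*0.24209 / (0.012709*1000*4.2106^2/2)
L = 1360.4 m


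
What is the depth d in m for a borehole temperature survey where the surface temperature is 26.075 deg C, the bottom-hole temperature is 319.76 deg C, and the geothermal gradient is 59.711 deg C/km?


d = (T_d - T_surf) / grad * 1000
d = (319.76 - 26.075) / 59.711 * 1000
d = 4918.4 m


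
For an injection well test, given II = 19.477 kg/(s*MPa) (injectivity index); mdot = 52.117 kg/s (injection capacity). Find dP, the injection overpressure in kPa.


dP = mdot * 1000 / II
dP = 52.117 * 1000 / 19.477
dP = 2675.8 kPa


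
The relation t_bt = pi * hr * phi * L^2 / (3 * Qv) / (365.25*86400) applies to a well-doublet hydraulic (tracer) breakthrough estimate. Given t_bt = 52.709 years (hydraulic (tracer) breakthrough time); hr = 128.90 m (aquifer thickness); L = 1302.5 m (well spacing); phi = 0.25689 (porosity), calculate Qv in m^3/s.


Qv = pi*hr*phi*L^2 / (3*t_bt*365.25*86400)
Qv = pi*128.90*0.25689*1302.5^2 / (3*52.709*365.25*86400)
Qv = 0.035367 m^3/s


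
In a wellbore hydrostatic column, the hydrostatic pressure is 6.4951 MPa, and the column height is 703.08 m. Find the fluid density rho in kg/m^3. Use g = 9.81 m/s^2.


rho = P * 1e6 / (g * h)
rho = 6.4951 * 1e6 / (9.81 * 703.08)
rho = 941.70 kg/m^3


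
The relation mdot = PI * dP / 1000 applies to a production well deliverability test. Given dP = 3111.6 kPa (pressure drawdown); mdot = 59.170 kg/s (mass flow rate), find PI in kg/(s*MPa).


PI = mdot * 1000 / dP
PI = 59.170 * 1000 / 3111.6
PI = 19.016 kg/(s*MPa)


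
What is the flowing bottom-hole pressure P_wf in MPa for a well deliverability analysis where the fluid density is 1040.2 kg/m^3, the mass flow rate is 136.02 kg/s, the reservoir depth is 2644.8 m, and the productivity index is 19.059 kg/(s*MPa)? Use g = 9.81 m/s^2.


Step 1: P_i = rho*g*h/1e6 = 1040.2*9.81*2644.8/1e6 = 26.98850 MPa
Step 2: P_wf = P_i - mdot/PI = 26.98850 - 136.02/19.059 = 19.852 MPa
P_wf = 19.852 MPa


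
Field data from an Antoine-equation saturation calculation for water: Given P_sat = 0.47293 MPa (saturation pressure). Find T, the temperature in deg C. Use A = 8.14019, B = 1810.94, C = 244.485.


T = B / (A - log10(P_sat * 760 / 0.101325)) - C
T = 1810.94 / (8.14019 - log10(0.47293 * 760 / 0.101325)) - 244.485
T = 150.03 deg C


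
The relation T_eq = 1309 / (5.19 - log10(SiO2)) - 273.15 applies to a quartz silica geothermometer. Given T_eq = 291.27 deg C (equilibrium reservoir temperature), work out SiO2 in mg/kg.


SiO2 = 10^(5.19 - 1309/(T_eq + 273.15))
SiO2 = 10^(5.19 - 1309/(291.27 + 273.15))
SiO2 = 742.69 mg/kg
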